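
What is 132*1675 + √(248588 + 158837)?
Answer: 221100 + 5*√16297 ≈ 2.2174e+5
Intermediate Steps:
132*1675 + √(248588 + 158837) = 221100 + √407425 = 221100 + 5*√16297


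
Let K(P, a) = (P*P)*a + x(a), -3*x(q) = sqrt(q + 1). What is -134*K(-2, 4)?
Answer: -2144 + 134*sqrt(5)/3 ≈ -2044.1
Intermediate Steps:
x(q) = -sqrt(1 + q)/3 (x(q) = -sqrt(q + 1)/3 = -sqrt(1 + q)/3)
K(P, a) = -sqrt(1 + a)/3 + a*P**2 (K(P, a) = (P*P)*a - sqrt(1 + a)/3 = P**2*a - sqrt(1 + a)/3 = a*P**2 - sqrt(1 + a)/3 = -sqrt(1 + a)/3 + a*P**2)
-134*K(-2, 4) = -134*(-sqrt(1 + 4)/3 + 4*(-2)**2) = -134*(-sqrt(5)/3 + 4*4) = -134*(-sqrt(5)/3 + 16) = -134*(16 - sqrt(5)/3) = -2144 + 134*sqrt(5)/3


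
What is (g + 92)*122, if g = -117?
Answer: -3050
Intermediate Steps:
(g + 92)*122 = (-117 + 92)*122 = -25*122 = -3050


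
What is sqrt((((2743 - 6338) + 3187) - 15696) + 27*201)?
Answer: I*sqrt(10677) ≈ 103.33*I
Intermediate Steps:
sqrt((((2743 - 6338) + 3187) - 15696) + 27*201) = sqrt(((-3595 + 3187) - 15696) + 5427) = sqrt((-408 - 15696) + 5427) = sqrt(-16104 + 5427) = sqrt(-10677) = I*sqrt(10677)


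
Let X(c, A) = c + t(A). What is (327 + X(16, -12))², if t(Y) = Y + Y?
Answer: 101761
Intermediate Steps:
t(Y) = 2*Y
X(c, A) = c + 2*A
(327 + X(16, -12))² = (327 + (16 + 2*(-12)))² = (327 + (16 - 24))² = (327 - 8)² = 319² = 101761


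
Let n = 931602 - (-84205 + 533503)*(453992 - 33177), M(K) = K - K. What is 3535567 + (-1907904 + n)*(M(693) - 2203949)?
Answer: 416705737750600795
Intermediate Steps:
M(K) = 0
n = -189070406268 (n = 931602 - 449298*420815 = 931602 - 1*189071337870 = 931602 - 189071337870 = -189070406268)
3535567 + (-1907904 + n)*(M(693) - 2203949) = 3535567 + (-1907904 - 189070406268)*(0 - 2203949) = 3535567 - 189072314172*(-2203949) = 3535567 + 416705737747065228 = 416705737750600795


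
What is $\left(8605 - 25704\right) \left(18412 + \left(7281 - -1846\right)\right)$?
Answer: $-470889361$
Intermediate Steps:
$\left(8605 - 25704\right) \left(18412 + \left(7281 - -1846\right)\right) = - 17099 \left(18412 + \left(7281 + 1846\right)\right) = - 17099 \left(18412 + 9127\right) = \left(-17099\right) 27539 = -470889361$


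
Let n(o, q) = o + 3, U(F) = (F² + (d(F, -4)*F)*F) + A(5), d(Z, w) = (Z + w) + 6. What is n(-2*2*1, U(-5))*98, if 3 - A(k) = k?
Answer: -98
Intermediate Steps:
A(k) = 3 - k
d(Z, w) = 6 + Z + w
U(F) = -2 + F² + F²*(2 + F) (U(F) = (F² + ((6 + F - 4)*F)*F) + (3 - 1*5) = (F² + ((2 + F)*F)*F) + (3 - 5) = (F² + (F*(2 + F))*F) - 2 = (F² + F²*(2 + F)) - 2 = -2 + F² + F²*(2 + F))
n(o, q) = 3 + o
n(-2*2*1, U(-5))*98 = (3 - 2*2*1)*98 = (3 - 4*1)*98 = (3 - 4)*98 = -1*98 = -98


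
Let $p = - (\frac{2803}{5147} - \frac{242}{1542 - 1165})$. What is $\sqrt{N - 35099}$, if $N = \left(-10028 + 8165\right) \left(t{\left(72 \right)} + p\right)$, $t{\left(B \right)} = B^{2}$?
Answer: $\frac{i \sqrt{36496606863607896122}}{1940419} \approx 3113.4 i$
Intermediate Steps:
$p = \frac{188843}{1940419}$ ($p = - (2803 \cdot \frac{1}{5147} - \frac{242}{1542 - 1165}) = - (\frac{2803}{5147} - \frac{242}{377}) = \left(-1\right) \left(- \frac{188843}{1940419}\right) = \frac{188843}{1940419} \approx 0.097321$)
$N = - \frac{18740514909357}{1940419}$ ($N = \left(-10028 + 8165\right) \left(72^{2} + \frac{188843}{1940419}\right) = - 1863 \left(5184 + \frac{188843}{1940419}\right) = \left(-1863\right) \frac{10059320939}{1940419} = - \frac{18740514909357}{1940419} \approx -9.658 \cdot 10^{6}$)
$\sqrt{N - 35099} = \sqrt{- \frac{18740514909357}{1940419} - 35099} = \sqrt{- \frac{18808621675838}{1940419}} = \frac{i \sqrt{36496606863607896122}}{1940419}$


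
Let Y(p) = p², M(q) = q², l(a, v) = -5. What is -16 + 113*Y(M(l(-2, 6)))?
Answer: 70609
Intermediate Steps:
-16 + 113*Y(M(l(-2, 6))) = -16 + 113*((-5)²)² = -16 + 113*25² = -16 + 113*625 = -16 + 70625 = 70609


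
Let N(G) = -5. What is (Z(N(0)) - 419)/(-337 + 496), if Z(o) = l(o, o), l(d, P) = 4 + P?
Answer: -140/53 ≈ -2.6415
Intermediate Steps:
Z(o) = 4 + o
(Z(N(0)) - 419)/(-337 + 496) = ((4 - 5) - 419)/(-337 + 496) = (-1 - 419)/159 = -420*1/159 = -140/53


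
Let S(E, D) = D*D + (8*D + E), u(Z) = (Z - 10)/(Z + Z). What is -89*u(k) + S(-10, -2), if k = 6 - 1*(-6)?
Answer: -353/12 ≈ -29.417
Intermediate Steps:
k = 12 (k = 6 + 6 = 12)
u(Z) = (-10 + Z)/(2*Z) (u(Z) = (-10 + Z)/((2*Z)) = (-10 + Z)*(1/(2*Z)) = (-10 + Z)/(2*Z))
S(E, D) = E + D² + 8*D (S(E, D) = D² + (E + 8*D) = E + D² + 8*D)
-89*u(k) + S(-10, -2) = -89*(-10 + 12)/(2*12) + (-10 + (-2)² + 8*(-2)) = -89*2/(2*12) + (-10 + 4 - 16) = -89*1/12 - 22 = -89/12 - 22 = -353/12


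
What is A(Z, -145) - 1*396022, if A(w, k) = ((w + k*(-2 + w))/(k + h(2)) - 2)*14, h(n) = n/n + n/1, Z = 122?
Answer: -27998604/71 ≈ -3.9435e+5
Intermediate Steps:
h(n) = 1 + n (h(n) = 1 + n*1 = 1 + n)
A(w, k) = -28 + 14*(w + k*(-2 + w))/(3 + k) (A(w, k) = ((w + k*(-2 + w))/(k + (1 + 2)) - 2)*14 = ((w + k*(-2 + w))/(k + 3) - 2)*14 = ((w + k*(-2 + w))/(3 + k) - 2)*14 = (-2 + (w + k*(-2 + w))/(3 + k))*14 = -28 + 14*(w + k*(-2 + w))/(3 + k))
A(Z, -145) - 1*396022 = 14*(-6 + 122 - 4*(-145) - 145*122)/(3 - 145) - 1*396022 = 14*(-6 + 122 + 580 - 17690)/(-142) - 396022 = 14*(-1/142)*(-16994) - 396022 = 118958/71 - 396022 = -27998604/71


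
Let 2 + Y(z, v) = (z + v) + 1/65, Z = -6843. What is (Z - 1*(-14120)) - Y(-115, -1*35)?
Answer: 482884/65 ≈ 7429.0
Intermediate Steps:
Y(z, v) = -129/65 + v + z (Y(z, v) = -2 + ((z + v) + 1/65) = -2 + ((v + z) + 1/65) = -2 + (1/65 + v + z) = -129/65 + v + z)
(Z - 1*(-14120)) - Y(-115, -1*35) = (-6843 - 1*(-14120)) - (-129/65 - 1*35 - 115) = (-6843 + 14120) - (-129/65 - 35 - 115) = 7277 - 1*(-9879/65) = 7277 + 9879/65 = 482884/65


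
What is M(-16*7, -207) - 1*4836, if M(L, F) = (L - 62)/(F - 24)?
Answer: -372314/77 ≈ -4835.3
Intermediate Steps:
M(L, F) = (-62 + L)/(-24 + F)
M(-16*7, -207) - 1*4836 = (-62 - 16*7)/(-24 - 207) - 1*4836 = (-62 - 112)/(-231) - 4836 = -1/231*(-174) - 4836 = 58/77 - 4836 = -372314/77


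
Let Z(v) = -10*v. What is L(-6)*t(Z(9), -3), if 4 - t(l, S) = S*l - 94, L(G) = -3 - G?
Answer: -516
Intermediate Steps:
t(l, S) = 98 - S*l (t(l, S) = 4 - (S*l - 94) = 4 - (-94 + S*l) = 4 + (94 - S*l) = 98 - S*l)
L(-6)*t(Z(9), -3) = (-3 - 1*(-6))*(98 - 1*(-3)*(-10*9)) = (-3 + 6)*(98 - 1*(-3)*(-90)) = 3*(98 - 270) = 3*(-172) = -516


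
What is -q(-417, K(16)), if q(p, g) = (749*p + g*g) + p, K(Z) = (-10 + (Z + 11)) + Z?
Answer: 311661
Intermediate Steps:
K(Z) = 1 + 2*Z (K(Z) = (-10 + (11 + Z)) + Z = (1 + Z) + Z = 1 + 2*Z)
q(p, g) = g² + 750*p (q(p, g) = (749*p + g²) + p = (g² + 749*p) + p = g² + 750*p)
-q(-417, K(16)) = -((1 + 2*16)² + 750*(-417)) = -((1 + 32)² - 312750) = -(33² - 312750) = -(1089 - 312750) = -1*(-311661) = 311661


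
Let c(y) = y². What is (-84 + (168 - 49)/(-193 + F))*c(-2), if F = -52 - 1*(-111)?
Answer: -22750/67 ≈ -339.55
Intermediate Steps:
F = 59 (F = -52 + 111 = 59)
(-84 + (168 - 49)/(-193 + F))*c(-2) = (-84 + (168 - 49)/(-193 + 59))*(-2)² = (-84 + 119/(-134))*4 = (-84 + 119*(-1/134))*4 = (-84 - 119/134)*4 = -11375/134*4 = -22750/67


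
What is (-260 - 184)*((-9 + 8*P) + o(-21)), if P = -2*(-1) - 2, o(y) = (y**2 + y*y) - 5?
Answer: -385392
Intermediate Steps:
o(y) = -5 + 2*y**2 (o(y) = (y**2 + y**2) - 5 = 2*y**2 - 5 = -5 + 2*y**2)
P = 0 (P = 2 - 2 = 0)
(-260 - 184)*((-9 + 8*P) + o(-21)) = (-260 - 184)*((-9 + 8*0) + (-5 + 2*(-21)**2)) = -444*((-9 + 0) + (-5 + 2*441)) = -444*(-9 + (-5 + 882)) = -444*(-9 + 877) = -444*868 = -385392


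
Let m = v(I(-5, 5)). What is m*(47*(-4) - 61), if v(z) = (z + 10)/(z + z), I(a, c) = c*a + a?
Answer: -83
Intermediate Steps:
I(a, c) = a + a*c (I(a, c) = a*c + a = a + a*c)
v(z) = (10 + z)/(2*z) (v(z) = (10 + z)/((2*z)) = (10 + z)*(1/(2*z)) = (10 + z)/(2*z))
m = ⅓ (m = (10 - 5*(1 + 5))/(2*((-5*(1 + 5)))) = (10 - 5*6)/(2*((-5*6))) = (½)*(10 - 30)/(-30) = (½)*(-1/30)*(-20) = ⅓ ≈ 0.33333)
m*(47*(-4) - 61) = (47*(-4) - 61)/3 = (-188 - 61)/3 = (⅓)*(-249) = -83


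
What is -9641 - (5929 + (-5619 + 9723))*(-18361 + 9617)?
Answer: 87718911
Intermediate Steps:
-9641 - (5929 + (-5619 + 9723))*(-18361 + 9617) = -9641 - (5929 + 4104)*(-8744) = -9641 - 10033*(-8744) = -9641 - 1*(-87728552) = -9641 + 87728552 = 87718911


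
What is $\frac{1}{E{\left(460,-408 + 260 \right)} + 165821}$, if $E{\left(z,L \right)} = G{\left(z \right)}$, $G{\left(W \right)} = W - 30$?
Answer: $\frac{1}{166251} \approx 6.015 \cdot 10^{-6}$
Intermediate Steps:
$G{\left(W \right)} = -30 + W$
$E{\left(z,L \right)} = -30 + z$
$\frac{1}{E{\left(460,-408 + 260 \right)} + 165821} = \frac{1}{\left(-30 + 460\right) + 165821} = \frac{1}{430 + 165821} = \frac{1}{166251}$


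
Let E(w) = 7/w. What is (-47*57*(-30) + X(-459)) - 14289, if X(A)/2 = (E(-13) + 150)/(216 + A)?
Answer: 208745993/3159 ≈ 66080.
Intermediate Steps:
X(A) = 3886/(13*(216 + A)) (X(A) = 2*((7/(-13) + 150)/(216 + A)) = 2*((7*(-1/13) + 150)/(216 + A)) = 2*((-7/13 + 150)/(216 + A)) = 2*(1943/(13*(216 + A))) = 3886/(13*(216 + A)))
(-47*57*(-30) + X(-459)) - 14289 = (-47*57*(-30) + 3886/(13*(216 - 459))) - 14289 = (-2679*(-30) + (3886/13)/(-243)) - 14289 = (80370 + (3886/13)*(-1/243)) - 14289 = (80370 - 3886/3159) - 14289 = 253884944/3159 - 14289 = 208745993/3159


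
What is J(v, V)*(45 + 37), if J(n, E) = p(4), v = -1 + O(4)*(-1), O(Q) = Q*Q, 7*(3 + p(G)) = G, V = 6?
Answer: -1394/7 ≈ -199.14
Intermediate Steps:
p(G) = -3 + G/7
O(Q) = Q**2
v = -17 (v = -1 + 4**2*(-1) = -1 + 16*(-1) = -1 - 16 = -17)
J(n, E) = -17/7 (J(n, E) = -3 + (1/7)*4 = -3 + 4/7 = -17/7)
J(v, V)*(45 + 37) = -17*(45 + 37)/7 = -17/7*82 = -1394/7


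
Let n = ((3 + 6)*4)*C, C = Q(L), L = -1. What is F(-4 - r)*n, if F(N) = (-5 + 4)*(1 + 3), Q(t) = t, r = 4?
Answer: 144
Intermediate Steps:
C = -1
F(N) = -4 (F(N) = -1*4 = -4)
n = -36 (n = ((3 + 6)*4)*(-1) = (9*4)*(-1) = 36*(-1) = -36)
F(-4 - r)*n = -4*(-36) = 144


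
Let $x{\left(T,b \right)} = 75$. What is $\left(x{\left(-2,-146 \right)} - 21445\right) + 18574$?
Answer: $-2796$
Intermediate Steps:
$\left(x{\left(-2,-146 \right)} - 21445\right) + 18574 = \left(75 - 21445\right) + 18574 = -21370 + 18574 = -2796$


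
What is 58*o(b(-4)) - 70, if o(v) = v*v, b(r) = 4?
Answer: 858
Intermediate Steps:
o(v) = v²
58*o(b(-4)) - 70 = 58*4² - 70 = 58*16 - 70 = 928 - 70 = 858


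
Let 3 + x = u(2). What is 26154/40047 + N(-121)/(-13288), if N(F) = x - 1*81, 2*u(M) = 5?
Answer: 233865455/354763024 ≈ 0.65922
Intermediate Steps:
u(M) = 5/2 (u(M) = (½)*5 = 5/2)
x = -½ (x = -3 + 5/2 = -½ ≈ -0.50000)
N(F) = -163/2 (N(F) = -½ - 1*81 = -½ - 81 = -163/2)
26154/40047 + N(-121)/(-13288) = 26154/40047 - 163/2/(-13288) = 26154*(1/40047) - 163/2*(-1/13288) = 8718/13349 + 163/26576 = 233865455/354763024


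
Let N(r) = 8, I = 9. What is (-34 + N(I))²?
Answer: 676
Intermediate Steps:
(-34 + N(I))² = (-34 + 8)² = (-26)² = 676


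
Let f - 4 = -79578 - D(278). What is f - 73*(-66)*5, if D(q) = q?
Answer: -55762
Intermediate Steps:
f = -79852 (f = 4 + (-79578 - 1*278) = 4 + (-79578 - 278) = 4 - 79856 = -79852)
f - 73*(-66)*5 = -79852 - 73*(-66)*5 = -79852 - (-4818)*5 = -79852 - 1*(-24090) = -79852 + 24090 = -55762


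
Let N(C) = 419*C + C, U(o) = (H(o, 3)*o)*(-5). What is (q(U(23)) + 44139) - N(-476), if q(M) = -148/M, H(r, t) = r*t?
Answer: 1936608313/7935 ≈ 2.4406e+5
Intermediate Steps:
U(o) = -15*o² (U(o) = ((o*3)*o)*(-5) = ((3*o)*o)*(-5) = (3*o²)*(-5) = -15*o²)
N(C) = 420*C
(q(U(23)) + 44139) - N(-476) = (-148/((-15*23²)) + 44139) - 420*(-476) = (-148/((-15*529)) + 44139) - 1*(-199920) = (-148/(-7935) + 44139) + 199920 = (-148*(-1/7935) + 44139) + 199920 = (148/7935 + 44139) + 199920 = 350243113/7935 + 199920 = 1936608313/7935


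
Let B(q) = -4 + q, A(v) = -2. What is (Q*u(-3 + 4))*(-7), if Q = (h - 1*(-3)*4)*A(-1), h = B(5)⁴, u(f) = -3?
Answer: -546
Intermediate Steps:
h = 1 (h = (-4 + 5)⁴ = 1⁴ = 1)
Q = -26 (Q = (1 - 1*(-3)*4)*(-2) = (1 + 3*4)*(-2) = (1 + 12)*(-2) = 13*(-2) = -26)
(Q*u(-3 + 4))*(-7) = -26*(-3)*(-7) = 78*(-7) = -546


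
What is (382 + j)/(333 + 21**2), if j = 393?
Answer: 775/774 ≈ 1.0013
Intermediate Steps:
(382 + j)/(333 + 21**2) = (382 + 393)/(333 + 21**2) = 775/(333 + 441) = 775/774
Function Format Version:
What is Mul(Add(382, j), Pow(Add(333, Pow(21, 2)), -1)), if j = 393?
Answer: Rational(775, 774) ≈ 1.0013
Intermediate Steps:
Mul(Add(382, j), Pow(Add(333, Pow(21, 2)), -1)) = Mul(Add(382, 393), Pow(Add(333, Pow(21, 2)), -1)) = Mul(775, Pow(Add(333, 441), -1)) = Mul(775, Pow(774, -1)) = Mul(775, Rational(1, 774)) = Rational(775, 774)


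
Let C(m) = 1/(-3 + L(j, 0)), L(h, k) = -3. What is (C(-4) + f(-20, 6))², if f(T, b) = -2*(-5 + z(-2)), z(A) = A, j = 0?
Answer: 6889/36 ≈ 191.36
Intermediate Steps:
f(T, b) = 14 (f(T, b) = -2*(-5 - 2) = -2*(-7) = 14)
C(m) = -⅙ (C(m) = 1/(-3 - 3) = 1/(-6) = -⅙)
(C(-4) + f(-20, 6))² = (-⅙ + 14)² = (83/6)² = 6889/36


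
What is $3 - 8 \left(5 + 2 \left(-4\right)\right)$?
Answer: $27$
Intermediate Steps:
$3 - 8 \left(5 + 2 \left(-4\right)\right) = 3 - 8 \left(5 - 8\right) = 3 - -24 = 3 + 24 = 27$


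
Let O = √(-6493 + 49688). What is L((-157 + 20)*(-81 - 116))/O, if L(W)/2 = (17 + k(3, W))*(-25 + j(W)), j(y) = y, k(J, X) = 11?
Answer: 1509984*√43195/43195 ≈ 7265.3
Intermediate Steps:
L(W) = -1400 + 56*W (L(W) = 2*((17 + 11)*(-25 + W)) = 2*(28*(-25 + W)) = 2*(-700 + 28*W) = -1400 + 56*W)
O = √43195 ≈ 207.83
L((-157 + 20)*(-81 - 116))/O = (-1400 + 56*((-157 + 20)*(-81 - 116)))/(√43195) = (-1400 + 56*(-137*(-197)))*(√43195/43195) = (-1400 + 56*26989)*(√43195/43195) = (-1400 + 1511384)*(√43195/43195) = 1509984*(√43195/43195) = 1509984*√43195/43195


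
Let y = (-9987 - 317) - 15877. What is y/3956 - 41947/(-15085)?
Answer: -228998053/59676260 ≈ -3.8373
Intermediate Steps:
y = -26181 (y = -10304 - 15877 = -26181)
y/3956 - 41947/(-15085) = -26181/3956 - 41947/(-15085) = -26181*1/3956 - 41947*(-1/15085) = -26181/3956 + 41947/15085 = -228998053/59676260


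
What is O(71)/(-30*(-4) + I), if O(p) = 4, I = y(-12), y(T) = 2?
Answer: 2/61 ≈ 0.032787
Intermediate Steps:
I = 2
O(71)/(-30*(-4) + I) = 4/(-30*(-4) + 2) = 4/(-1*(-120) + 2) = 4/(120 + 2) = 4/122 = (1/122)*4 = 2/61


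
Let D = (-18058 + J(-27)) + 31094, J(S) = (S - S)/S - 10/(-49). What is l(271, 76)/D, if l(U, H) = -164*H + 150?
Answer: -301693/319387 ≈ -0.94460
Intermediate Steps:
J(S) = 10/49 (J(S) = 0/S - 10*(-1/49) = 0 + 10/49 = 10/49)
l(U, H) = 150 - 164*H
D = 638774/49 (D = (-18058 + 10/49) + 31094 = -884832/49 + 31094 = 638774/49 ≈ 13036.)
l(271, 76)/D = (150 - 164*76)/(638774/49) = (150 - 12464)*(49/638774) = -12314*49/638774 = -301693/319387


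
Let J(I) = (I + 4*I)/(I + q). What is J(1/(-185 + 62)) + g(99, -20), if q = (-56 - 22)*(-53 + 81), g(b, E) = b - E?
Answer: 31967332/268633 ≈ 119.00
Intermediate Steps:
q = -2184 (q = -78*28 = -2184)
J(I) = 5*I/(-2184 + I) (J(I) = (I + 4*I)/(I - 2184) = (5*I)/(-2184 + I) = 5*I/(-2184 + I))
J(1/(-185 + 62)) + g(99, -20) = 5/((-185 + 62)*(-2184 + 1/(-185 + 62))) + (99 - 1*(-20)) = 5/(-123*(-2184 + 1/(-123))) + (99 + 20) = 5*(-1/123)/(-2184 - 1/123) + 119 = 5*(-1/123)/(-268633/123) + 119 = 5*(-1/123)*(-123/268633) + 119 = 5/268633 + 119 = 31967332/268633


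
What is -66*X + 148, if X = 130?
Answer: -8432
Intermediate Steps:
-66*X + 148 = -66*130 + 148 = -8580 + 148 = -8432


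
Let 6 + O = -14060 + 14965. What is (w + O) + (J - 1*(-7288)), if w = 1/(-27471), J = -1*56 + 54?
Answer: 224850134/27471 ≈ 8185.0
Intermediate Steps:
J = -2 (J = -56 + 54 = -2)
O = 899 (O = -6 + (-14060 + 14965) = -6 + 905 = 899)
w = -1/27471 ≈ -3.6402e-5
(w + O) + (J - 1*(-7288)) = (-1/27471 + 899) + (-2 - 1*(-7288)) = 24696428/27471 + (-2 + 7288) = 24696428/27471 + 7286 = 224850134/27471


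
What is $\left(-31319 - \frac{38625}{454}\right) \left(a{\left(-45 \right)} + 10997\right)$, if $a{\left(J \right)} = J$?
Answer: $- \frac{78073801676}{227} \approx -3.4394 \cdot 10^{8}$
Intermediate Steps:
$\left(-31319 - \frac{38625}{454}\right) \left(a{\left(-45 \right)} + 10997\right) = \left(-31319 - \frac{38625}{454}\right) \left(-45 + 10997\right) = \left(-31319 - \frac{38625}{454}\right) 10952 = \left(- \frac{14257451}{454}\right) 10952 = - \frac{78073801676}{227}$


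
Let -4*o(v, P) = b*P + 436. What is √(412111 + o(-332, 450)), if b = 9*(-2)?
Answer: 3*√46003 ≈ 643.45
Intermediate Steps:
b = -18
o(v, P) = -109 + 9*P/2 (o(v, P) = -(-18*P + 436)/4 = -(436 - 18*P)/4 = -109 + 9*P/2)
√(412111 + o(-332, 450)) = √(412111 + (-109 + (9/2)*450)) = √(412111 + (-109 + 2025)) = √(412111 + 1916) = √414027 = 3*√46003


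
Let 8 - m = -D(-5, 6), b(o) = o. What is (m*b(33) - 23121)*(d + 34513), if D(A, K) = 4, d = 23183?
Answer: -1311141600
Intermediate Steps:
m = 12 (m = 8 - (-1)*4 = 8 - 1*(-4) = 8 + 4 = 12)
(m*b(33) - 23121)*(d + 34513) = (12*33 - 23121)*(23183 + 34513) = (396 - 23121)*57696 = -22725*57696 = -1311141600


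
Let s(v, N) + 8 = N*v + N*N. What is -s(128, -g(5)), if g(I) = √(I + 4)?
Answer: 383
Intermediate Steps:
g(I) = √(4 + I)
s(v, N) = -8 + N² + N*v (s(v, N) = -8 + (N*v + N*N) = -8 + (N*v + N²) = -8 + (N² + N*v) = -8 + N² + N*v)
-s(128, -g(5)) = -(-8 + (-√(4 + 5))² - √(4 + 5)*128) = -(-8 + (-√9)² - √9*128) = -(-8 + (-1*3)² - 1*3*128) = -(-8 + (-3)² - 3*128) = -(-8 + 9 - 384) = -1*(-383) = 383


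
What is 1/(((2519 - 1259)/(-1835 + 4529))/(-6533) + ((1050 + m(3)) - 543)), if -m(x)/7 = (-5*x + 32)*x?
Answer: 2933317/439997340 ≈ 0.0066667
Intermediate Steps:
m(x) = -7*x*(32 - 5*x) (m(x) = -7*(-5*x + 32)*x = -7*(32 - 5*x)*x = -7*x*(32 - 5*x))
1/(((2519 - 1259)/(-1835 + 4529))/(-6533) + ((1050 + m(3)) - 543)) = 1/(((2519 - 1259)/(-1835 + 4529))/(-6533) + ((1050 + 7*3*(-32 + 5*3)) - 543)) = 1/((1260/2694)*(-1/6533) + ((1050 + 7*3*(-32 + 15)) - 543)) = 1/((1260*(1/2694))*(-1/6533) + ((1050 + 7*3*(-17)) - 543)) = 1/((210/449)*(-1/6533) + ((1050 - 357) - 543)) = 1/(-210/2933317 + (693 - 543)) = 1/(-210/2933317 + 150) = 1/(439997340/2933317) = 2933317/439997340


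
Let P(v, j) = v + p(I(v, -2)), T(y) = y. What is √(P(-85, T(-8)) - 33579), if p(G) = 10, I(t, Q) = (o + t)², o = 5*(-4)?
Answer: I*√33654 ≈ 183.45*I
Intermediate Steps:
o = -20
I(t, Q) = (-20 + t)²
P(v, j) = 10 + v (P(v, j) = v + 10 = 10 + v)
√(P(-85, T(-8)) - 33579) = √((10 - 85) - 33579) = √(-75 - 33579) = √(-33654) = I*√33654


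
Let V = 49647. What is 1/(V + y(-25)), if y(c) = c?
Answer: 1/49622 ≈ 2.0152e-5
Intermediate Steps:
1/(V + y(-25)) = 1/(49647 - 25) = 1/49622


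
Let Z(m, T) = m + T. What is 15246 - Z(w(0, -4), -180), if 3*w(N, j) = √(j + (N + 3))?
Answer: 15426 - I/3 ≈ 15426.0 - 0.33333*I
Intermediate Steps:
w(N, j) = √(3 + N + j)/3 (w(N, j) = √(j + (N + 3))/3 = √(j + (3 + N))/3 = √(3 + N + j)/3)
Z(m, T) = T + m
15246 - Z(w(0, -4), -180) = 15246 - (-180 + √(3 + 0 - 4)/3) = 15246 - (-180 + √(-1)/3) = 15246 - (-180 + I/3) = 15246 + (180 - I/3) = 15426 - I/3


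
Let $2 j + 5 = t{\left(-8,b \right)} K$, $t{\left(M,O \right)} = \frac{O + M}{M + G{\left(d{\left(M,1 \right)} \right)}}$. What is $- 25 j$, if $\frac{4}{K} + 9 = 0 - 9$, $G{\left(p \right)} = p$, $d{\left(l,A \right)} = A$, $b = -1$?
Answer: $\frac{925}{14} \approx 66.071$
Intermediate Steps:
$t{\left(M,O \right)} = \frac{M + O}{1 + M}$ ($t{\left(M,O \right)} = \frac{O + M}{M + 1} = \frac{M + O}{1 + M}$)
$K = - \frac{2}{9}$ ($K = \frac{4}{-9 + \left(0 - 9\right)} = \frac{4}{-9 - 9} = \frac{4}{-18} = 4 \left(- \frac{1}{18}\right) = - \frac{2}{9} \approx -0.22222$)
$j = - \frac{37}{14}$ ($j = - \frac{5}{2} + \frac{\frac{-8 - 1}{1 - 8} \left(- \frac{2}{9}\right)}{2} = - \frac{5}{2} + \frac{\frac{1}{-7} \left(-9\right) \left(- \frac{2}{9}\right)}{2} = - \frac{5}{2} + \frac{\left(- \frac{1}{7}\right) \left(-9\right) \left(- \frac{2}{9}\right)}{2} = - \frac{5}{2} + \frac{\frac{9}{7} \left(- \frac{2}{9}\right)}{2} = - \frac{5}{2} + \frac{1}{2} \left(- \frac{2}{7}\right) = - \frac{5}{2} - \frac{1}{7} = - \frac{37}{14} \approx -2.6429$)
$- 25 j = \left(-25\right) \left(- \frac{37}{14}\right) = \frac{925}{14}$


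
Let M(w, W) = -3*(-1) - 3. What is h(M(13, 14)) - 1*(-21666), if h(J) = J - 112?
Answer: 21554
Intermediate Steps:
M(w, W) = 0 (M(w, W) = 3 - 3 = 0)
h(J) = -112 + J
h(M(13, 14)) - 1*(-21666) = (-112 + 0) - 1*(-21666) = -112 + 21666 = 21554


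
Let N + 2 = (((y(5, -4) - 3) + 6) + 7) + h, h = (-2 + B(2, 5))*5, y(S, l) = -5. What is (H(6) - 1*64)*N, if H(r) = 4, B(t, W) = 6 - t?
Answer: -780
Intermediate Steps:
h = 10 (h = (-2 + (6 - 1*2))*5 = (-2 + (6 - 2))*5 = (-2 + 4)*5 = 2*5 = 10)
N = 13 (N = -2 + ((((-5 - 3) + 6) + 7) + 10) = -2 + (((-8 + 6) + 7) + 10) = -2 + ((-2 + 7) + 10) = -2 + (5 + 10) = -2 + 15 = 13)
(H(6) - 1*64)*N = (4 - 1*64)*13 = (4 - 64)*13 = -60*13 = -780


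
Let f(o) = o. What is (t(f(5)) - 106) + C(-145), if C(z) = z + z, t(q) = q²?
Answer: -371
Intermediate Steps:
C(z) = 2*z
(t(f(5)) - 106) + C(-145) = (5² - 106) + 2*(-145) = (25 - 106) - 290 = -81 - 290 = -371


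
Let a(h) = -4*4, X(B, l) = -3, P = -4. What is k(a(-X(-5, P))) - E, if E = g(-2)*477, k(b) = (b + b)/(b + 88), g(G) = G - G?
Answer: -4/9 ≈ -0.44444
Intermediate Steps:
a(h) = -16
g(G) = 0
k(b) = 2*b/(88 + b) (k(b) = (2*b)/(88 + b) = 2*b/(88 + b))
E = 0 (E = 0*477 = 0)
k(a(-X(-5, P))) - E = 2*(-16)/(88 - 16) - 1*0 = 2*(-16)/72 + 0 = 2*(-16)*(1/72) + 0 = -4/9 + 0 = -4/9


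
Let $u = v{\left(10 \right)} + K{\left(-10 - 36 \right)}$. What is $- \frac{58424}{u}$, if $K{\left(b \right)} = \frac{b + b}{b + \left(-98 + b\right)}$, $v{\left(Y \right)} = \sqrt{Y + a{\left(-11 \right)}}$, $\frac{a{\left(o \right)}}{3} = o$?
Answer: $- \frac{11100560}{9117} + \frac{527276600 i \sqrt{23}}{209691} \approx -1217.6 + 12059.0 i$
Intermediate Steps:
$a{\left(o \right)} = 3 o$
$v{\left(Y \right)} = \sqrt{-33 + Y}$ ($v{\left(Y \right)} = \sqrt{Y + 3 \left(-11\right)} = \sqrt{Y - 33} = \sqrt{-33 + Y}$)
$K{\left(b \right)} = \frac{2 b}{-98 + 2 b}$
$u = \frac{46}{95} + i \sqrt{23}$ ($u = \sqrt{-33 + 10} + \frac{-10 - 36}{-49 - 46} = \sqrt{-23} + \frac{-10 - 36}{-49 - 46} = i \sqrt{23} - \frac{46}{-49 - 46} = i \sqrt{23} - \frac{46}{-95} = i \sqrt{23} - - \frac{46}{95} = i \sqrt{23} + \frac{46}{95} = \frac{46}{95} + i \sqrt{23} \approx 0.48421 + 4.7958 i$)
$- \frac{58424}{u} = - \frac{58424}{\frac{46}{95} + i \sqrt{23}}$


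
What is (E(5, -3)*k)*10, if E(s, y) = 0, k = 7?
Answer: 0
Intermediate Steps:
(E(5, -3)*k)*10 = (0*7)*10 = 0*10 = 0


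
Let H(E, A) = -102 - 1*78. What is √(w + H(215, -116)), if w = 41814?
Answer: 9*√514 ≈ 204.04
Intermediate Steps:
H(E, A) = -180 (H(E, A) = -102 - 78 = -180)
√(w + H(215, -116)) = √(41814 - 180) = √41634 = 9*√514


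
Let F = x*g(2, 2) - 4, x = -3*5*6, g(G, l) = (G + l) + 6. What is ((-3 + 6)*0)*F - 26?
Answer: -26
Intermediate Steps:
g(G, l) = 6 + G + l
x = -90 (x = -15*6 = -90)
F = -904 (F = -90*(6 + 2 + 2) - 4 = -90*10 - 4 = -900 - 4 = -904)
((-3 + 6)*0)*F - 26 = ((-3 + 6)*0)*(-904) - 26 = (3*0)*(-904) - 26 = 0*(-904) - 26 = 0 - 26 = -26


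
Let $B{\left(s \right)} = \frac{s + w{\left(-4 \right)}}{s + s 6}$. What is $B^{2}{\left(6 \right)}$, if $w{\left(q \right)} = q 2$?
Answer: $\frac{1}{441} \approx 0.0022676$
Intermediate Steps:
$w{\left(q \right)} = 2 q$
$B{\left(s \right)} = \frac{-8 + s}{7 s}$ ($B{\left(s \right)} = \frac{s + 2 \left(-4\right)}{s + s 6} = \frac{s - 8}{s + 6 s} = \frac{-8 + s}{7 s}$)
$B^{2}{\left(6 \right)} = \left(\frac{-8 + 6}{7 \cdot 6}\right)^{2} = \left(\frac{1}{7} \cdot \frac{1}{6} \left(-2\right)\right)^{2} = \left(- \frac{1}{21}\right)^{2} = \frac{1}{441}$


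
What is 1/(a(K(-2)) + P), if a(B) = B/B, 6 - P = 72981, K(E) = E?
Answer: -1/72974 ≈ -1.3704e-5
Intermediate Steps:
P = -72975 (P = 6 - 1*72981 = 6 - 72981 = -72975)
a(B) = 1
1/(a(K(-2)) + P) = 1/(1 - 72975) = 1/(-72974) = -1/72974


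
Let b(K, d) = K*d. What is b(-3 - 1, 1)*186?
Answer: -744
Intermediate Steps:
b(-3 - 1, 1)*186 = ((-3 - 1)*1)*186 = -4*1*186 = -4*186 = -744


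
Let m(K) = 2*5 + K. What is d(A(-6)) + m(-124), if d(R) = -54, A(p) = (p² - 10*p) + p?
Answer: -168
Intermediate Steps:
A(p) = p² - 9*p
m(K) = 10 + K
d(A(-6)) + m(-124) = -54 + (10 - 124) = -54 - 114 = -168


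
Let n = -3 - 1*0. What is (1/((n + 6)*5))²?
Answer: 1/225 ≈ 0.0044444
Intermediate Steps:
n = -3 (n = -3 + 0 = -3)
(1/((n + 6)*5))² = (1/((-3 + 6)*5))² = (1/(3*5))² = (1/15)² = 1/225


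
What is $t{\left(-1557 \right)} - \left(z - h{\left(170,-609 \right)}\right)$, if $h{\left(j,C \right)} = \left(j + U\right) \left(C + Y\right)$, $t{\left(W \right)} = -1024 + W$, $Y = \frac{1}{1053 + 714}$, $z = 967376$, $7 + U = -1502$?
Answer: $- \frac{273013441}{1767} \approx -1.5451 \cdot 10^{5}$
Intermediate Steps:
$U = -1509$ ($U = -7 - 1502 = -1509$)
$Y = \frac{1}{1767} \approx 0.00056593$
$h{\left(j,C \right)} = \left(-1509 + j\right) \left(\frac{1}{1767} + C\right)$ ($h{\left(j,C \right)} = \left(j - 1509\right) \left(C + \frac{1}{1767}\right) = \left(-1509 + j\right) \left(\frac{1}{1767} + C\right)$)
$t{\left(-1557 \right)} - \left(z - h{\left(170,-609 \right)}\right) = \left(-1024 - 1557\right) - \frac{268452814}{1767} = -2581 + \left(\left(- \frac{503}{589} + 918981 + \frac{170}{1767} - 103530\right) - 967376\right) = -2581 + \left(\frac{1440900578}{1767} - 967376\right) = -2581 - \frac{268452814}{1767} = - \frac{273013441}{1767}$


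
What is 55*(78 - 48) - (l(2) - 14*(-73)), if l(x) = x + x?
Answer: 624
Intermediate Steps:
l(x) = 2*x
55*(78 - 48) - (l(2) - 14*(-73)) = 55*(78 - 48) - (2*2 - 14*(-73)) = 55*30 - (4 + 1022) = 1650 - 1*1026 = 1650 - 1026 = 624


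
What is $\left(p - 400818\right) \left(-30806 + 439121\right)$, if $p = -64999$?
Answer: $-190200068355$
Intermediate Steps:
$\left(p - 400818\right) \left(-30806 + 439121\right) = \left(-64999 - 400818\right) \left(-30806 + 439121\right) = \left(-465817\right) 408315 = -190200068355$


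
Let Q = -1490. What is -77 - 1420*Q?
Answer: 2115723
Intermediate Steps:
-77 - 1420*Q = -77 - 1420*(-1490) = -77 + 2115800 = 2115723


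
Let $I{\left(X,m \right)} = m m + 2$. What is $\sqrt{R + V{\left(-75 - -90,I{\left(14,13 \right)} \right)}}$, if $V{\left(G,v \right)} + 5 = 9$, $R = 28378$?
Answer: $\sqrt{28382} \approx 168.47$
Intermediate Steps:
$I{\left(X,m \right)} = 2 + m^{2}$ ($I{\left(X,m \right)} = m^{2} + 2 = 2 + m^{2}$)
$V{\left(G,v \right)} = 4$ ($V{\left(G,v \right)} = -5 + 9 = 4$)
$\sqrt{R + V{\left(-75 - -90,I{\left(14,13 \right)} \right)}} = \sqrt{28378 + 4} = \sqrt{28382}$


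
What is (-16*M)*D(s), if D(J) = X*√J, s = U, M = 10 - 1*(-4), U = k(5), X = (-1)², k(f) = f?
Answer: -224*√5 ≈ -500.88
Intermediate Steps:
X = 1
U = 5
M = 14 (M = 10 + 4 = 14)
s = 5
D(J) = √J (D(J) = 1*√J = √J)
(-16*M)*D(s) = (-16*14)*√5 = -224*√5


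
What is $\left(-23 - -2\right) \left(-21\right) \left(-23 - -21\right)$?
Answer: $-882$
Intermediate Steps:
$\left(-23 - -2\right) \left(-21\right) \left(-23 - -21\right) = \left(-23 + 2\right) \left(-21\right) \left(-23 + 21\right) = \left(-21\right) \left(-21\right) \left(-2\right) = 441 \left(-2\right) = -882$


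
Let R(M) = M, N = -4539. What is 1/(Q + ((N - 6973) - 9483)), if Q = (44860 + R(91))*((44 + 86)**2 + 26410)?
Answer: 1/1946806815 ≈ 5.1366e-10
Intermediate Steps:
Q = 1946827810 (Q = (44860 + 91)*((44 + 86)**2 + 26410) = 44951*(130**2 + 26410) = 44951*(16900 + 26410) = 44951*43310 = 1946827810)
1/(Q + ((N - 6973) - 9483)) = 1/(1946827810 + ((-4539 - 6973) - 9483)) = 1/(1946827810 + (-11512 - 9483)) = 1/(1946827810 - 20995) = 1/1946806815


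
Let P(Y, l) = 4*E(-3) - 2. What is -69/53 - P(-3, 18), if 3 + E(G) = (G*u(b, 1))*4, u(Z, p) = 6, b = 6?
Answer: 15937/53 ≈ 300.70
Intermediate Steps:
E(G) = -3 + 24*G (E(G) = -3 + (G*6)*4 = -3 + (6*G)*4 = -3 + 24*G)
P(Y, l) = -302 (P(Y, l) = 4*(-3 + 24*(-3)) - 2 = 4*(-3 - 72) - 2 = 4*(-75) - 2 = -300 - 2 = -302)
-69/53 - P(-3, 18) = -69/53 - 1*(-302) = -69*1/53 + 302 = -69/53 + 302 = 15937/53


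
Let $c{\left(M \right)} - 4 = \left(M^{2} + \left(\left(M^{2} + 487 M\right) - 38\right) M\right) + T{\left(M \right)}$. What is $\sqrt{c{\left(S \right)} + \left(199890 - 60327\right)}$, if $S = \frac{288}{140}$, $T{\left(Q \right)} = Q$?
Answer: $\frac{\sqrt{212435569255}}{1225} \approx 376.25$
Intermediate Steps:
$S = \frac{72}{35}$ ($S = 288 \cdot \frac{1}{140} = \frac{72}{35} \approx 2.0571$)
$c{\left(M \right)} = 4 + M + M^{2} + M \left(-38 + M^{2} + 487 M\right)$ ($c{\left(M \right)} = 4 + \left(\left(M^{2} + \left(\left(M^{2} + 487 M\right) - 38\right) M\right) + M\right) = 4 + \left(\left(M^{2} + \left(-38 + M^{2} + 487 M\right) M\right) + M\right) = 4 + \left(\left(M^{2} + M \left(-38 + M^{2} + 487 M\right)\right) + M\right) = 4 + \left(M + M^{2} + M \left(-38 + M^{2} + 487 M\right)\right) = 4 + M + M^{2} + M \left(-38 + M^{2} + 487 M\right)$)
$\sqrt{c{\left(S \right)} + \left(199890 - 60327\right)} = \sqrt{\left(4 + \left(\frac{72}{35}\right)^{3} - \frac{2664}{35} + 488 \left(\frac{72}{35}\right)^{2}\right) + \left(199890 - 60327\right)} = \sqrt{\left(4 + \frac{373248}{42875} - \frac{2664}{35} + 488 \cdot \frac{5184}{1225}\right) + \left(199890 - 60327\right)} = \sqrt{\left(4 + \frac{373248}{42875} - \frac{2664}{35} + \frac{2529792}{1225}\right) + 139563} = \sqrt{\frac{85824068}{42875} + 139563} = \sqrt{\frac{6069587693}{42875}} = \frac{\sqrt{212435569255}}{1225}$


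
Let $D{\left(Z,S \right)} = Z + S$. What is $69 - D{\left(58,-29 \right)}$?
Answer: $40$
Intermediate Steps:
$D{\left(Z,S \right)} = S + Z$
$69 - D{\left(58,-29 \right)} = 69 - \left(-29 + 58\right) = 69 - 29 = 40$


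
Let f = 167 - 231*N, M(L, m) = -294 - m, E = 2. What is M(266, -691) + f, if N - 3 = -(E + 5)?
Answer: 1488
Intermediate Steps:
N = -4 (N = 3 - (2 + 5) = 3 - 1*7 = 3 - 7 = -4)
f = 1091 (f = 167 - 231*(-4) = 167 + 924 = 1091)
M(266, -691) + f = (-294 - 1*(-691)) + 1091 = (-294 + 691) + 1091 = 397 + 1091 = 1488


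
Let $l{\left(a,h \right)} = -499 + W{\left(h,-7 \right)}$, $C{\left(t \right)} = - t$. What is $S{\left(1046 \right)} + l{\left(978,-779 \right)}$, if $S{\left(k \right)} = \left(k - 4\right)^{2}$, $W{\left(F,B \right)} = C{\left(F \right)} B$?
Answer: $1079812$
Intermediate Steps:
$W{\left(F,B \right)} = - B F$ ($W{\left(F,B \right)} = - F B = - B F$)
$l{\left(a,h \right)} = -499 + 7 h$ ($l{\left(a,h \right)} = -499 - - 7 h = -499 + 7 h$)
$S{\left(k \right)} = \left(-4 + k\right)^{2}$
$S{\left(1046 \right)} + l{\left(978,-779 \right)} = \left(-4 + 1046\right)^{2} + \left(-499 + 7 \left(-779\right)\right) = 1042^{2} - 5952 = 1085764 - 5952 = 1079812$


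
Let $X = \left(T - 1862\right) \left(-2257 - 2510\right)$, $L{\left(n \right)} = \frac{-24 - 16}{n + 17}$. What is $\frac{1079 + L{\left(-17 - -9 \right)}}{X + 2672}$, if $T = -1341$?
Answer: $\frac{9671}{137442357} \approx 7.0364 \cdot 10^{-5}$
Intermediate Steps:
$L{\left(n \right)} = - \frac{40}{17 + n}$
$X = 15268701$ ($X = \left(-1341 - 1862\right) \left(-2257 - 2510\right) = \left(-3203\right) \left(-4767\right) = 15268701$)
$\frac{1079 + L{\left(-17 - -9 \right)}}{X + 2672} = \frac{1079 - \frac{40}{17 - 8}}{15268701 + 2672} = \frac{1079 - \frac{40}{17 + \left(-17 + 9\right)}}{15271373} = \left(1079 - \frac{40}{17 - 8}\right) \frac{1}{15271373} = \left(1079 - \frac{40}{9}\right) \frac{1}{15271373} = \frac{9671}{9} \cdot \frac{1}{15271373} = \frac{9671}{137442357}$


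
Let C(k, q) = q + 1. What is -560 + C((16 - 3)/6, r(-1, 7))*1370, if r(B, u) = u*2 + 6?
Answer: 28210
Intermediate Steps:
r(B, u) = 6 + 2*u (r(B, u) = 2*u + 6 = 6 + 2*u)
C(k, q) = 1 + q
-560 + C((16 - 3)/6, r(-1, 7))*1370 = -560 + (1 + (6 + 2*7))*1370 = -560 + (1 + (6 + 14))*1370 = -560 + (1 + 20)*1370 = -560 + 21*1370 = -560 + 28770 = 28210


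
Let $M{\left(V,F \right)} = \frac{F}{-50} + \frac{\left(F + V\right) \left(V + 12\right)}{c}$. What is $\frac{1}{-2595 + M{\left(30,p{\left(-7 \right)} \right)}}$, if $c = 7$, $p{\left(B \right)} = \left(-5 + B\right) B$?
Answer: $- \frac{25}{47817} \approx -0.00052283$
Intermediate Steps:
$p{\left(B \right)} = B \left(-5 + B\right)$
$M{\left(V,F \right)} = - \frac{F}{50} + \frac{\left(12 + V\right) \left(F + V\right)}{7}$ ($M{\left(V,F \right)} = \frac{F}{-50} + \frac{\left(F + V\right) \left(V + 12\right)}{7} = F \left(- \frac{1}{50}\right) + \left(F + V\right) \left(12 + V\right) \frac{1}{7} = - \frac{F}{50} + \left(12 + V\right) \left(F + V\right) \frac{1}{7} = - \frac{F}{50} + \frac{\left(12 + V\right) \left(F + V\right)}{7}$)
$\frac{1}{-2595 + M{\left(30,p{\left(-7 \right)} \right)}} = \frac{1}{-2595 + \left(\frac{30^{2}}{7} + \frac{12}{7} \cdot 30 + \frac{593 \left(- 7 \left(-5 - 7\right)\right)}{350} + \frac{1}{7} \left(- 7 \left(-5 - 7\right)\right) 30\right)} = \frac{1}{-2595 + \left(\frac{1}{7} \cdot 900 + \frac{360}{7} + \frac{593 \left(\left(-7\right) \left(-12\right)\right)}{350} + \frac{1}{7} \left(\left(-7\right) \left(-12\right)\right) 30\right)} = \frac{1}{-2595 + \left(\frac{900}{7} + \frac{360}{7} + \frac{593}{350} \cdot 84 + \frac{1}{7} \cdot 84 \cdot 30\right)} = \frac{1}{-2595 + \left(\frac{900}{7} + \frac{360}{7} + \frac{3558}{25} + 360\right)} = \frac{1}{-2595 + \frac{17058}{25}} = \frac{1}{- \frac{47817}{25}} = - \frac{25}{47817}$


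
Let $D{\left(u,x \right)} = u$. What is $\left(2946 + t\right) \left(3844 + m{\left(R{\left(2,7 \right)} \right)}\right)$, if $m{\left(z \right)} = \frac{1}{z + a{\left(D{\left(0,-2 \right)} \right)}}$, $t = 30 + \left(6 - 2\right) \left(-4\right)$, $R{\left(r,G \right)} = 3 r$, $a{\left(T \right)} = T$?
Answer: $\frac{34136200}{3} \approx 1.1379 \cdot 10^{7}$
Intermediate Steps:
$t = 14$ ($t = 30 + 4 \left(-4\right) = 30 - 16 = 14$)
$m{\left(z \right)} = \frac{1}{z}$ ($m{\left(z \right)} = \frac{1}{z + 0} = \frac{1}{z}$)
$\left(2946 + t\right) \left(3844 + m{\left(R{\left(2,7 \right)} \right)}\right) = \left(2946 + 14\right) \left(3844 + \frac{1}{3 \cdot 2}\right) = 2960 \left(3844 + \frac{1}{6}\right) = 2960 \cdot \frac{23065}{6} = \frac{34136200}{3}$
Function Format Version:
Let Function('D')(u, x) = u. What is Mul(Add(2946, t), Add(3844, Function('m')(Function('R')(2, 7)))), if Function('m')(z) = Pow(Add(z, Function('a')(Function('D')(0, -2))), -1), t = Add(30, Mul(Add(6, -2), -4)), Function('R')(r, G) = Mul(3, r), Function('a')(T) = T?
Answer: Rational(34136200, 3) ≈ 1.1379e+7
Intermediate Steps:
t = 14 (t = Add(30, Mul(4, -4)) = Add(30, -16) = 14)
Function('m')(z) = Pow(z, -1) (Function('m')(z) = Pow(Add(z, 0), -1) = Pow(z, -1))
Mul(Add(2946, t), Add(3844, Function('m')(Function('R')(2, 7)))) = Mul(Add(2946, 14), Add(3844, Pow(Mul(3, 2), -1))) = Mul(2960, Add(3844, Pow(6, -1))) = Mul(2960, Add(3844, Rational(1, 6))) = Mul(2960, Rational(23065, 6)) = Rational(34136200, 3)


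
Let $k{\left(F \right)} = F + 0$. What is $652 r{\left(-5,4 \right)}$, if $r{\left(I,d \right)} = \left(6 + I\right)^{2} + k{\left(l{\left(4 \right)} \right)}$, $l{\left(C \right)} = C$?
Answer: $3260$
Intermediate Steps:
$k{\left(F \right)} = F$
$r{\left(I,d \right)} = 4 + \left(6 + I\right)^{2}$ ($r{\left(I,d \right)} = \left(6 + I\right)^{2} + 4 = 4 + \left(6 + I\right)^{2}$)
$652 r{\left(-5,4 \right)} = 652 \left(4 + \left(6 - 5\right)^{2}\right) = 652 \left(4 + 1^{2}\right) = 652 \left(4 + 1\right) = 652 \cdot 5 = 3260$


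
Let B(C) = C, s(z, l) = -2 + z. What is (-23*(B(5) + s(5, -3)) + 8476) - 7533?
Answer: 759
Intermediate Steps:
(-23*(B(5) + s(5, -3)) + 8476) - 7533 = (-23*(5 + (-2 + 5)) + 8476) - 7533 = (-23*(5 + 3) + 8476) - 7533 = (-23*8 + 8476) - 7533 = (-184 + 8476) - 7533 = 8292 - 7533 = 759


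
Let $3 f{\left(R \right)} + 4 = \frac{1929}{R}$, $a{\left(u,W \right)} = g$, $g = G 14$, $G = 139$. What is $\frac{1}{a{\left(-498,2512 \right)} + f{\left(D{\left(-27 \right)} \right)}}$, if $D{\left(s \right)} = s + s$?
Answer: $\frac{54}{104369} \approx 0.0005174$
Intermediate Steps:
$D{\left(s \right)} = 2 s$
$g = 1946$ ($g = 139 \cdot 14 = 1946$)
$a{\left(u,W \right)} = 1946$
$f{\left(R \right)} = - \frac{4}{3} + \frac{643}{R}$ ($f{\left(R \right)} = - \frac{4}{3} + \frac{1929 \frac{1}{R}}{3} = - \frac{4}{3} + \frac{643}{R}$)
$\frac{1}{a{\left(-498,2512 \right)} + f{\left(D{\left(-27 \right)} \right)}} = \frac{1}{1946 + \left(- \frac{4}{3} + \frac{643}{2 \left(-27\right)}\right)} = \frac{1}{1946 + \left(- \frac{4}{3} + \frac{643}{-54}\right)} = \frac{1}{1946 + \left(- \frac{4}{3} + 643 \left(- \frac{1}{54}\right)\right)} = \frac{1}{1946 - \frac{715}{54}} = \frac{1}{\frac{104369}{54}} = \frac{54}{104369}$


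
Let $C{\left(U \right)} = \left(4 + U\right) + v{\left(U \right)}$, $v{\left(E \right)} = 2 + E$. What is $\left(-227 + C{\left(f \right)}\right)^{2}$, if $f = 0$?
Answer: $48841$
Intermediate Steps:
$C{\left(U \right)} = 6 + 2 U$ ($C{\left(U \right)} = \left(4 + U\right) + \left(2 + U\right) = 6 + 2 U$)
$\left(-227 + C{\left(f \right)}\right)^{2} = \left(-227 + \left(6 + 2 \cdot 0\right)\right)^{2} = \left(-227 + \left(6 + 0\right)\right)^{2} = \left(-227 + 6\right)^{2} = \left(-221\right)^{2} = 48841$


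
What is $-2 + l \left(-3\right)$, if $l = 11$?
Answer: $-35$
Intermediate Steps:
$-2 + l \left(-3\right) = -2 + 11 \left(-3\right) = -2 - 33 = -35$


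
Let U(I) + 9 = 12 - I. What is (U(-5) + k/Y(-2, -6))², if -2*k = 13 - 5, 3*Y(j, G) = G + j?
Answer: 361/4 ≈ 90.250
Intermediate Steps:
Y(j, G) = G/3 + j/3 (Y(j, G) = (G + j)/3 = G/3 + j/3)
U(I) = 3 - I (U(I) = -9 + (12 - I) = 3 - I)
k = -4 (k = -(13 - 5)/2 = -½*8 = -4)
(U(-5) + k/Y(-2, -6))² = ((3 - 1*(-5)) - 4/((⅓)*(-6) + (⅓)*(-2)))² = ((3 + 5) - 4/(-2 - ⅔))² = (8 - 4/(-8/3))² = (8 - 4*(-3/8))² = (8 + 3/2)² = (19/2)² = 361/4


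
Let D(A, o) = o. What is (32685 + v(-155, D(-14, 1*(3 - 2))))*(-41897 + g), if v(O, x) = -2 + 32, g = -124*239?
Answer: -2340202095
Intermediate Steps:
g = -29636
v(O, x) = 30
(32685 + v(-155, D(-14, 1*(3 - 2))))*(-41897 + g) = (32685 + 30)*(-41897 - 29636) = 32715*(-71533) = -2340202095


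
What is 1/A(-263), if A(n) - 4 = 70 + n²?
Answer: 1/69243 ≈ 1.4442e-5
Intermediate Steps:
A(n) = 74 + n² (A(n) = 4 + (70 + n²) = 74 + n²)
1/A(-263) = 1/(74 + (-263)²) = 1/(74 + 69169) = 1/69243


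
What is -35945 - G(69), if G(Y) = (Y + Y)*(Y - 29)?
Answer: -41465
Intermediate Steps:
G(Y) = 2*Y*(-29 + Y) (G(Y) = (2*Y)*(-29 + Y) = 2*Y*(-29 + Y))
-35945 - G(69) = -35945 - 2*69*(-29 + 69) = -35945 - 2*69*40 = -35945 - 1*5520 = -35945 - 5520 = -41465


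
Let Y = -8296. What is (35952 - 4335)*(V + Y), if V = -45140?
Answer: -1689486012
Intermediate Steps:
(35952 - 4335)*(V + Y) = (35952 - 4335)*(-45140 - 8296) = 31617*(-53436) = -1689486012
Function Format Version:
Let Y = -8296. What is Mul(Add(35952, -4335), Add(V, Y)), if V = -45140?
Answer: -1689486012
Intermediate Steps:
Mul(Add(35952, -4335), Add(V, Y)) = Mul(Add(35952, -4335), Add(-45140, -8296)) = Mul(31617, -53436) = -1689486012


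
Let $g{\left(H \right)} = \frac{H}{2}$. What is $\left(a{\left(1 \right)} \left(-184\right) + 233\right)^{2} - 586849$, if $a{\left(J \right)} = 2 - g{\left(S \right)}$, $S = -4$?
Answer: $-333840$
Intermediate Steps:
$g{\left(H \right)} = \frac{H}{2}$ ($g{\left(H \right)} = H \frac{1}{2} = \frac{H}{2}$)
$a{\left(J \right)} = 4$ ($a{\left(J \right)} = 2 - \frac{1}{2} \left(-4\right) = 2 - -2 = 2 + 2 = 4$)
$\left(a{\left(1 \right)} \left(-184\right) + 233\right)^{2} - 586849 = \left(4 \left(-184\right) + 233\right)^{2} - 586849 = \left(-736 + 233\right)^{2} - 586849 = \left(-503\right)^{2} - 586849 = 253009 - 586849 = -333840$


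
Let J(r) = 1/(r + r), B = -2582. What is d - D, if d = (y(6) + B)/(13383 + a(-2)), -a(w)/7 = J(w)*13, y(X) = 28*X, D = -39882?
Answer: 2138582830/53623 ≈ 39882.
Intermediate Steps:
J(r) = 1/(2*r)
a(w) = -91/(2*w) (a(w) = -7*1/(2*w)*13 = -91/(2*w))
d = -9656/53623 (d = (28*6 - 2582)/(13383 - 91/2/(-2)) = (168 - 2582)/(13383 - 91/2*(-½)) = -2414/(13383 + 91/4) = -2414/53623/4 = -2414*4/53623 = -9656/53623 ≈ -0.18007)
d - D = -9656/53623 - 1*(-39882) = -9656/53623 + 39882 = 2138582830/53623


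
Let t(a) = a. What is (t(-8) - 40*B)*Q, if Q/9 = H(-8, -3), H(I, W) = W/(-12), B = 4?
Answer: -378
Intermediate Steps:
H(I, W) = -W/12 (H(I, W) = W*(-1/12) = -W/12)
Q = 9/4 (Q = 9*(-1/12*(-3)) = 9*(¼) = 9/4 ≈ 2.2500)
(t(-8) - 40*B)*Q = (-8 - 40*4)*(9/4) = (-8 - 160)*(9/4) = -168*9/4 = -378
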